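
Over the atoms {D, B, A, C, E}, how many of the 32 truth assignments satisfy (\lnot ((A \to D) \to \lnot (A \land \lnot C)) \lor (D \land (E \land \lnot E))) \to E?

30

Initial set: {((\lnot ((A \to D) \to \lnot (A \land \lnot C)) \lor (D \land (E \land \lnot E))) \to E)}.
((\lnot ((A \to D) \to \lnot (A \land \lnot C)) \lor (D \land (E \land \lnot E))) \to E): β-rule — branch into \lnot (\lnot ((A \to D) \to \lnot (A \land \lnot C)) \lor (D \land (E \land \lnot E)))  //  E.
  branch 1 (add \lnot (\lnot ((A \to D) \to \lnot (A \land \lnot C)) \lor (D \land (E \land \lnot E)))):
    \lnot (\lnot ((A \to D) \to \lnot (A \land \lnot C)) \lor (D \land (E \land \lnot E))): α-rule — add \lnot \lnot ((A \to D) \to \lnot (A \land \lnot C)), \lnot (D \land (E \land \lnot E)).
    \lnot \lnot ((A \to D) \to \lnot (A \land \lnot C)): β-rule — branch into \lnot (A \to D)  //  \lnot (A \land \lnot C).
      branch 1.1 (add \lnot (A \to D)):
        \lnot (A \to D): α-rule — add A, \lnot D.
        \lnot (D \land (E \land \lnot E)): β-rule — branch into \lnot D  //  \lnot (E \land \lnot E).
          branch 1.1.1 (add \lnot D):
            ○ open, literals {A=1, D=0}.
          branch 1.1.2 (add \lnot (E \land \lnot E)):
            \lnot (E \land \lnot E): β-rule — branch into \lnot E  //  \lnot \lnot E.
              branch 1.1.2.1 (add \lnot E):
                ○ open, literals {A=1, D=0, E=0}.
              branch 1.1.2.2 (add \lnot \lnot E):
                ○ open, literals {A=1, D=0, E=1}.
      branch 1.2 (add \lnot (A \land \lnot C)):
        \lnot (D \land (E \land \lnot E)): β-rule — branch into \lnot D  //  \lnot (E \land \lnot E).
          branch 1.2.1 (add \lnot D):
            \lnot (A \land \lnot C): β-rule — branch into \lnot A  //  \lnot \lnot C.
              branch 1.2.1.1 (add \lnot A):
                ○ open, literals {A=0, D=0}.
              branch 1.2.1.2 (add \lnot \lnot C):
                ○ open, literals {C=1, D=0}.
          branch 1.2.2 (add \lnot (E \land \lnot E)):
            \lnot (A \land \lnot C): β-rule — branch into \lnot A  //  \lnot \lnot C.
              branch 1.2.2.1 (add \lnot A):
                \lnot (E \land \lnot E): β-rule — branch into \lnot E  //  \lnot \lnot E.
                  branch 1.2.2.1.1 (add \lnot E):
                    ○ open, literals {A=0, E=0}.
                  branch 1.2.2.1.2 (add \lnot \lnot E):
                    ○ open, literals {A=0, E=1}.
              branch 1.2.2.2 (add \lnot \lnot C):
                \lnot (E \land \lnot E): β-rule — branch into \lnot E  //  \lnot \lnot E.
                  branch 1.2.2.2.1 (add \lnot E):
                    ○ open, literals {C=1, E=0}.
                  branch 1.2.2.2.2 (add \lnot \lnot E):
                    ○ open, literals {C=1, E=1}.
  branch 2 (add E):
    ○ open, literals {E=1}.
0 branches closed, 10 open.
Each open branch fixes some atoms; the unmentioned ones are free. Counting distinct full assignments: branch {A=1, D=0} (B, C, E) contributes 8 new; branch {A=1, D=0, E=0} (B, C) contributes 0 new; branch {A=1, D=0, E=1} (B, C) contributes 0 new; branch {A=0, D=0} (B, C, E) contributes 8 new; branch {C=1, D=0} (B, A, E) contributes 0 new; branch {A=0, E=0} (D, B, C) contributes 4 new; branch {A=0, E=1} (D, B, C) contributes 4 new; branch {C=1, E=0} (D, B, A) contributes 2 new; branch {C=1, E=1} (D, B, A) contributes 2 new; branch {E=1} (D, B, A, C) contributes 2 new. Total: 30.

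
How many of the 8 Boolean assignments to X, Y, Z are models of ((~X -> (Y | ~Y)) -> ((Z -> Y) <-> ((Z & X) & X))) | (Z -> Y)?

Initial set: {(((~X -> (Y | ~Y)) -> ((Z -> Y) <-> ((Z & X) & X))) | (Z -> Y))}.
(((~X -> (Y | ~Y)) -> ((Z -> Y) <-> ((Z & X) & X))) | (Z -> Y)): β-rule — branch into ((~X -> (Y | ~Y)) -> ((Z -> Y) <-> ((Z & X) & X)))  //  (Z -> Y).
  branch 1 (add ((~X -> (Y | ~Y)) -> ((Z -> Y) <-> ((Z & X) & X)))):
    ((~X -> (Y | ~Y)) -> ((Z -> Y) <-> ((Z & X) & X))): β-rule — branch into ~(~X -> (Y | ~Y))  //  ((Z -> Y) <-> ((Z & X) & X)).
      branch 1.1 (add ~(~X -> (Y | ~Y))):
        ~(~X -> (Y | ~Y)): α-rule — add ~X, ~(Y | ~Y).
        ~(Y | ~Y): α-rule — add ~Y, ~~Y.
        × closes — contains both Y and ~Y.
      branch 1.2 (add ((Z -> Y) <-> ((Z & X) & X))):
        ((Z -> Y) <-> ((Z & X) & X)): β-rule — branch into (Z -> Y), ((Z & X) & X)  //  ~(Z -> Y), ~((Z & X) & X).
          branch 1.2.1 (add (Z -> Y), ((Z & X) & X)):
            ((Z & X) & X): α-rule — add (Z & X), X.
            (Z & X): α-rule — add Z, X.
            (Z -> Y): β-rule — branch into ~Z  //  Y.
              branch 1.2.1.1 (add ~Z):
                × closes — contains both Z and ~Z.
              branch 1.2.1.2 (add Y):
                ○ open, literals {X=true, Y=true, Z=true}.
          branch 1.2.2 (add ~(Z -> Y), ~((Z & X) & X)):
            ~(Z -> Y): α-rule — add Z, ~Y.
            ~((Z & X) & X): β-rule — branch into ~(Z & X)  //  ~X.
              branch 1.2.2.1 (add ~(Z & X)):
                ~(Z & X): β-rule — branch into ~Z  //  ~X.
                  branch 1.2.2.1.1 (add ~Z):
                    × closes — contains both Z and ~Z.
                  branch 1.2.2.1.2 (add ~X):
                    ○ open, literals {X=false, Y=false, Z=true}.
              branch 1.2.2.2 (add ~X):
                ○ open, literals {X=false, Y=false, Z=true}.
  branch 2 (add (Z -> Y)):
    (Z -> Y): β-rule — branch into ~Z  //  Y.
      branch 2.1 (add ~Z):
        ○ open, literals {Z=false}.
      branch 2.2 (add Y):
        ○ open, literals {Y=true}.
3 branches closed, 5 open.
Each open branch fixes some atoms; the unmentioned ones are free. Counting distinct full assignments: branch {X=true, Y=true, Z=true} (none free) contributes 1 new; branch {X=false, Y=false, Z=true} (none free) contributes 1 new; branch {X=false, Y=false, Z=true} (none free) contributes 0 new; branch {Z=false} (X, Y) contributes 4 new; branch {Y=true} (X, Z) contributes 1 new. Total: 7.

7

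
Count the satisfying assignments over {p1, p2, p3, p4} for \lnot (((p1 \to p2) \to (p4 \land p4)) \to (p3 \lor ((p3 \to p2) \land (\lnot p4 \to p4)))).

1

Initial set: {\lnot (((p1 \to p2) \to (p4 \land p4)) \to (p3 \lor ((p3 \to p2) \land (\lnot p4 \to p4))))}.
\lnot (((p1 \to p2) \to (p4 \land p4)) \to (p3 \lor ((p3 \to p2) \land (\lnot p4 \to p4)))): α-rule — add ((p1 \to p2) \to (p4 \land p4)), \lnot (p3 \lor ((p3 \to p2) \land (\lnot p4 \to p4))).
\lnot (p3 \lor ((p3 \to p2) \land (\lnot p4 \to p4))): α-rule — add \lnot p3, \lnot ((p3 \to p2) \land (\lnot p4 \to p4)).
((p1 \to p2) \to (p4 \land p4)): β-rule — branch into \lnot (p1 \to p2)  //  (p4 \land p4).
  branch 1 (add \lnot (p1 \to p2)):
    \lnot (p1 \to p2): α-rule — add p1, \lnot p2.
    \lnot ((p3 \to p2) \land (\lnot p4 \to p4)): β-rule — branch into \lnot (p3 \to p2)  //  \lnot (\lnot p4 \to p4).
      branch 1.1 (add \lnot (p3 \to p2)):
        \lnot (p3 \to p2): α-rule — add p3, \lnot p2.
        × closes — contains both p3 and \lnot p3.
      branch 1.2 (add \lnot (\lnot p4 \to p4)):
        \lnot (\lnot p4 \to p4): α-rule — add \lnot p4, \lnot p4.
        ○ open, literals {p1=true, p2=false, p3=false, p4=false}.
  branch 2 (add (p4 \land p4)):
    (p4 \land p4): α-rule — add p4, p4.
    \lnot ((p3 \to p2) \land (\lnot p4 \to p4)): β-rule — branch into \lnot (p3 \to p2)  //  \lnot (\lnot p4 \to p4).
      branch 2.1 (add \lnot (p3 \to p2)):
        \lnot (p3 \to p2): α-rule — add p3, \lnot p2.
        × closes — contains both p3 and \lnot p3.
      branch 2.2 (add \lnot (\lnot p4 \to p4)):
        \lnot (\lnot p4 \to p4): α-rule — add \lnot p4, \lnot p4.
        × closes — contains both p4 and \lnot p4.
3 branches closed, 1 open.
Each open branch fixes some atoms; the unmentioned ones are free. Counting distinct full assignments: branch {p1=true, p2=false, p3=false, p4=false} (none free) contributes 1 new. Total: 1.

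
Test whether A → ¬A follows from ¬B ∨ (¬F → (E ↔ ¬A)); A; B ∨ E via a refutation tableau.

No

Initial set: {T (¬B ∨ (¬F → (E ↔ ¬A))); T A; T (B ∨ E); F (A → ¬A)}.
F (A → ¬A): α-rule — add T A, F ¬A.
T (¬B ∨ (¬F → (E ↔ ¬A))): β-rule — branch into T ¬B  //  T (¬F → (E ↔ ¬A)).
  branch 1 (add T ¬B):
    T (B ∨ E): β-rule — branch into T B  //  T E.
      branch 1.1 (add T B):
        × closes — contains both B and ¬B.
      branch 1.2 (add T E):
        ○ open, literals {A=T, B=F, E=T}.
  branch 2 (add T (¬F → (E ↔ ¬A))):
    T (B ∨ E): β-rule — branch into T B  //  T E.
      branch 2.1 (add T B):
        T (¬F → (E ↔ ¬A)): β-rule — branch into F ¬F  //  T (E ↔ ¬A).
          branch 2.1.1 (add F ¬F):
            ○ open, literals {A=T, B=T, F=T}.
          branch 2.1.2 (add T (E ↔ ¬A)):
            T (E ↔ ¬A): β-rule — branch into T E, T ¬A  //  F E, F ¬A.
              branch 2.1.2.1 (add T E, T ¬A):
                × closes — contains both A and ¬A.
              branch 2.1.2.2 (add F E, F ¬A):
                ○ open, literals {A=T, B=T, E=F}.
      branch 2.2 (add T E):
        T (¬F → (E ↔ ¬A)): β-rule — branch into F ¬F  //  T (E ↔ ¬A).
          branch 2.2.1 (add F ¬F):
            ○ open, literals {A=T, E=T, F=T}.
          branch 2.2.2 (add T (E ↔ ¬A)):
            T (E ↔ ¬A): β-rule — branch into T E, T ¬A  //  F E, F ¬A.
              branch 2.2.2.1 (add T E, T ¬A):
                × closes — contains both A and ¬A.
              branch 2.2.2.2 (add F E, F ¬A):
                × closes — contains both E and ¬E.
4 branches closed, 4 open.
An open branch gives a countermodel: A=T, B=F, E=T (unmentioned atoms arbitrary); the premises hold there but the conclusion fails.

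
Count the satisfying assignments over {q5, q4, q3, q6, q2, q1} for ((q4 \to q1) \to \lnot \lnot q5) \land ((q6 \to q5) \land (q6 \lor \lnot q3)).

26

Initial set: {T (((q4 \to q1) \to \lnot \lnot q5) \land ((q6 \to q5) \land (q6 \lor \lnot q3)))}.
T (((q4 \to q1) \to \lnot \lnot q5) \land ((q6 \to q5) \land (q6 \lor \lnot q3))): α-rule — add T ((q4 \to q1) \to \lnot \lnot q5), T ((q6 \to q5) \land (q6 \lor \lnot q3)).
T ((q6 \to q5) \land (q6 \lor \lnot q3)): α-rule — add T (q6 \to q5), T (q6 \lor \lnot q3).
T ((q4 \to q1) \to \lnot \lnot q5): β-rule — branch into F (q4 \to q1)  //  T \lnot \lnot q5.
  branch 1 (add F (q4 \to q1)):
    F (q4 \to q1): α-rule — add T q4, F q1.
    T (q6 \to q5): β-rule — branch into F q6  //  T q5.
      branch 1.1 (add F q6):
        T (q6 \lor \lnot q3): β-rule — branch into T q6  //  T \lnot q3.
          branch 1.1.1 (add T q6):
            × closes — contains both q6 and \lnot q6.
          branch 1.1.2 (add T \lnot q3):
            ○ open, literals {q1=false, q3=false, q4=true, q6=false}.
      branch 1.2 (add T q5):
        T (q6 \lor \lnot q3): β-rule — branch into T q6  //  T \lnot q3.
          branch 1.2.1 (add T q6):
            ○ open, literals {q1=false, q4=true, q5=true, q6=true}.
          branch 1.2.2 (add T \lnot q3):
            ○ open, literals {q1=false, q3=false, q4=true, q5=true}.
  branch 2 (add T \lnot \lnot q5):
    T \lnot \lnot q5: drop double negation, giving T q5.
    T (q6 \to q5): β-rule — branch into F q6  //  T q5.
      branch 2.1 (add F q6):
        T (q6 \lor \lnot q3): β-rule — branch into T q6  //  T \lnot q3.
          branch 2.1.1 (add T q6):
            × closes — contains both q6 and \lnot q6.
          branch 2.1.2 (add T \lnot q3):
            ○ open, literals {q3=false, q5=true, q6=false}.
      branch 2.2 (add T q5):
        T (q6 \lor \lnot q3): β-rule — branch into T q6  //  T \lnot q3.
          branch 2.2.1 (add T q6):
            ○ open, literals {q5=true, q6=true}.
          branch 2.2.2 (add T \lnot q3):
            ○ open, literals {q3=false, q5=true}.
2 branches closed, 6 open.
Each open branch fixes some atoms; the unmentioned ones are free. Counting distinct full assignments: branch {q1=false, q3=false, q4=true, q6=false} (q5, q2) contributes 4 new; branch {q1=false, q4=true, q5=true, q6=true} (q3, q2) contributes 4 new; branch {q1=false, q3=false, q4=true, q5=true} (q6, q2) contributes 0 new; branch {q3=false, q5=true, q6=false} (q4, q2, q1) contributes 6 new; branch {q5=true, q6=true} (q4, q3, q2, q1) contributes 12 new; branch {q3=false, q5=true} (q4, q6, q2, q1) contributes 0 new. Total: 26.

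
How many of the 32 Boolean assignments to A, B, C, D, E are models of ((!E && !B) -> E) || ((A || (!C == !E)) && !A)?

Initial set: {(((!E && !B) -> E) || ((A || (!C == !E)) && !A))}.
(((!E && !B) -> E) || ((A || (!C == !E)) && !A)): β-rule — branch into ((!E && !B) -> E)  //  ((A || (!C == !E)) && !A).
  branch 1 (add ((!E && !B) -> E)):
    ((!E && !B) -> E): β-rule — branch into !(!E && !B)  //  E.
      branch 1.1 (add !(!E && !B)):
        !(!E && !B): β-rule — branch into !!E  //  !!B.
          branch 1.1.1 (add !!E):
            ○ open, literals {E=true}.
          branch 1.1.2 (add !!B):
            ○ open, literals {B=true}.
      branch 1.2 (add E):
        ○ open, literals {E=true}.
  branch 2 (add ((A || (!C == !E)) && !A)):
    ((A || (!C == !E)) && !A): α-rule — add (A || (!C == !E)), !A.
    (A || (!C == !E)): β-rule — branch into A  //  (!C == !E).
      branch 2.1 (add A):
        × closes — contains both A and !A.
      branch 2.2 (add (!C == !E)):
        (!C == !E): β-rule — branch into !C, !E  //  !!C, !!E.
          branch 2.2.1 (add !C, !E):
            ○ open, literals {A=false, C=false, E=false}.
          branch 2.2.2 (add !!C, !!E):
            ○ open, literals {A=false, C=true, E=true}.
1 branch closed, 5 open.
Each open branch fixes some atoms; the unmentioned ones are free. Counting distinct full assignments: branch {E=true} (A, B, C, D) contributes 16 new; branch {B=true} (A, C, D, E) contributes 8 new; branch {E=true} (A, B, C, D) contributes 0 new; branch {A=false, C=false, E=false} (B, D) contributes 2 new; branch {A=false, C=true, E=true} (B, D) contributes 0 new. Total: 26.

26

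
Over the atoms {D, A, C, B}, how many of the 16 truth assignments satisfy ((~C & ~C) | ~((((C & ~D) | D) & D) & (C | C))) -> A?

Initial set: {T (((~C & ~C) | ~((((C & ~D) | D) & D) & (C | C))) -> A)}.
T (((~C & ~C) | ~((((C & ~D) | D) & D) & (C | C))) -> A): β-rule — branch into F ((~C & ~C) | ~((((C & ~D) | D) & D) & (C | C)))  //  T A.
  branch 1 (add F ((~C & ~C) | ~((((C & ~D) | D) & D) & (C | C)))):
    F ((~C & ~C) | ~((((C & ~D) | D) & D) & (C | C))): α-rule — add F (~C & ~C), F ~((((C & ~D) | D) & D) & (C | C)).
    F ~((((C & ~D) | D) & D) & (C | C)): α-rule — add T (((C & ~D) | D) & D), T (C | C).
    T (((C & ~D) | D) & D): α-rule — add T ((C & ~D) | D), T D.
    F (~C & ~C): β-rule — branch into F ~C  //  F ~C.
      branch 1.1 (add F ~C):
        T (C | C): β-rule — branch into T C  //  T C.
          branch 1.1.1 (add T C):
            T ((C & ~D) | D): β-rule — branch into T (C & ~D)  //  T D.
              branch 1.1.1.1 (add T (C & ~D)):
                T (C & ~D): α-rule — add T C, T ~D.
                × closes — contains both D and ~D.
              branch 1.1.1.2 (add T D):
                ○ open, literals {C=T, D=T}.
          branch 1.1.2 (add T C):
            T ((C & ~D) | D): β-rule — branch into T (C & ~D)  //  T D.
              branch 1.1.2.1 (add T (C & ~D)):
                T (C & ~D): α-rule — add T C, T ~D.
                × closes — contains both D and ~D.
              branch 1.1.2.2 (add T D):
                ○ open, literals {C=T, D=T}.
      branch 1.2 (add F ~C):
        T (C | C): β-rule — branch into T C  //  T C.
          branch 1.2.1 (add T C):
            T ((C & ~D) | D): β-rule — branch into T (C & ~D)  //  T D.
              branch 1.2.1.1 (add T (C & ~D)):
                T (C & ~D): α-rule — add T C, T ~D.
                × closes — contains both D and ~D.
              branch 1.2.1.2 (add T D):
                ○ open, literals {C=T, D=T}.
          branch 1.2.2 (add T C):
            T ((C & ~D) | D): β-rule — branch into T (C & ~D)  //  T D.
              branch 1.2.2.1 (add T (C & ~D)):
                T (C & ~D): α-rule — add T C, T ~D.
                × closes — contains both D and ~D.
              branch 1.2.2.2 (add T D):
                ○ open, literals {C=T, D=T}.
  branch 2 (add T A):
    ○ open, literals {A=T}.
4 branches closed, 5 open.
Each open branch fixes some atoms; the unmentioned ones are free. Counting distinct full assignments: branch {C=T, D=T} (A, B) contributes 4 new; branch {C=T, D=T} (A, B) contributes 0 new; branch {C=T, D=T} (A, B) contributes 0 new; branch {C=T, D=T} (A, B) contributes 0 new; branch {A=T} (D, C, B) contributes 6 new. Total: 10.

10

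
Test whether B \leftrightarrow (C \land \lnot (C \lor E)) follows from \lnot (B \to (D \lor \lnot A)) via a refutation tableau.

Initial set: {T \lnot (B \to (D \lor \lnot A)); F (B \leftrightarrow (C \land \lnot (C \lor E)))}.
T \lnot (B \to (D \lor \lnot A)): α-rule — add T B, F (D \lor \lnot A).
F (D \lor \lnot A): α-rule — add F D, F \lnot A.
F (B \leftrightarrow (C \land \lnot (C \lor E))): β-rule — branch into T B, F (C \land \lnot (C \lor E))  //  F B, T (C \land \lnot (C \lor E)).
  branch 1 (add T B, F (C \land \lnot (C \lor E))):
    F (C \land \lnot (C \lor E)): β-rule — branch into F C  //  F \lnot (C \lor E).
      branch 1.1 (add F C):
        ○ open, literals {A=1, B=1, C=0, D=0}.
      branch 1.2 (add F \lnot (C \lor E)):
        F \lnot (C \lor E): β-rule — branch into T C  //  T E.
          branch 1.2.1 (add T C):
            ○ open, literals {A=1, B=1, C=1, D=0}.
          branch 1.2.2 (add T E):
            ○ open, literals {A=1, B=1, D=0, E=1}.
  branch 2 (add F B, T (C \land \lnot (C \lor E))):
    × closes — contains both B and \lnot B.
1 branch closed, 3 open.
An open branch gives a countermodel: A=1, B=1, C=0, D=0 (unmentioned atoms arbitrary); the premises hold there but the conclusion fails.

No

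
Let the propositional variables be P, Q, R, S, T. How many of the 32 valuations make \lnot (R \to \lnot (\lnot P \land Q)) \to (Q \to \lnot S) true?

Initial set: {(\lnot (R \to \lnot (\lnot P \land Q)) \to (Q \to \lnot S))}.
(\lnot (R \to \lnot (\lnot P \land Q)) \to (Q \to \lnot S)): β-rule — branch into \lnot \lnot (R \to \lnot (\lnot P \land Q))  //  (Q \to \lnot S).
  branch 1 (add \lnot \lnot (R \to \lnot (\lnot P \land Q))):
    \lnot \lnot (R \to \lnot (\lnot P \land Q)): β-rule — branch into \lnot R  //  \lnot (\lnot P \land Q).
      branch 1.1 (add \lnot R):
        ○ open, literals {R=F}.
      branch 1.2 (add \lnot (\lnot P \land Q)):
        \lnot (\lnot P \land Q): β-rule — branch into \lnot \lnot P  //  \lnot Q.
          branch 1.2.1 (add \lnot \lnot P):
            ○ open, literals {P=T}.
          branch 1.2.2 (add \lnot Q):
            ○ open, literals {Q=F}.
  branch 2 (add (Q \to \lnot S)):
    (Q \to \lnot S): β-rule — branch into \lnot Q  //  \lnot S.
      branch 2.1 (add \lnot Q):
        ○ open, literals {Q=F}.
      branch 2.2 (add \lnot S):
        ○ open, literals {S=F}.
0 branches closed, 5 open.
Each open branch fixes some atoms; the unmentioned ones are free. Counting distinct full assignments: branch {R=F} (P, Q, S, T) contributes 16 new; branch {P=T} (Q, R, S, T) contributes 8 new; branch {Q=F} (P, R, S, T) contributes 4 new; branch {Q=F} (P, R, S, T) contributes 0 new; branch {S=F} (P, Q, R, T) contributes 2 new. Total: 30.

30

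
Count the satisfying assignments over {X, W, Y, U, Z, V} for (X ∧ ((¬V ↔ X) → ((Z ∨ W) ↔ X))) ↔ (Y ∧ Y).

32

Initial set: {((X ∧ ((¬V ↔ X) → ((Z ∨ W) ↔ X))) ↔ (Y ∧ Y))}.
((X ∧ ((¬V ↔ X) → ((Z ∨ W) ↔ X))) ↔ (Y ∧ Y)): β-rule — branch into (X ∧ ((¬V ↔ X) → ((Z ∨ W) ↔ X))), (Y ∧ Y)  //  ¬(X ∧ ((¬V ↔ X) → ((Z ∨ W) ↔ X))), ¬(Y ∧ Y).
  branch 1 (add (X ∧ ((¬V ↔ X) → ((Z ∨ W) ↔ X))), (Y ∧ Y)):
    (X ∧ ((¬V ↔ X) → ((Z ∨ W) ↔ X))): α-rule — add X, ((¬V ↔ X) → ((Z ∨ W) ↔ X)).
    (Y ∧ Y): α-rule — add Y, Y.
    ((¬V ↔ X) → ((Z ∨ W) ↔ X)): β-rule — branch into ¬(¬V ↔ X)  //  ((Z ∨ W) ↔ X).
      branch 1.1 (add ¬(¬V ↔ X)):
        ¬(¬V ↔ X): β-rule — branch into ¬V, ¬X  //  ¬¬V, X.
          branch 1.1.1 (add ¬V, ¬X):
            × closes — contains both X and ¬X.
          branch 1.1.2 (add ¬¬V, X):
            ○ open, literals {V=true, X=true, Y=true}.
      branch 1.2 (add ((Z ∨ W) ↔ X)):
        ((Z ∨ W) ↔ X): β-rule — branch into (Z ∨ W), X  //  ¬(Z ∨ W), ¬X.
          branch 1.2.1 (add (Z ∨ W), X):
            (Z ∨ W): β-rule — branch into Z  //  W.
              branch 1.2.1.1 (add Z):
                ○ open, literals {X=true, Y=true, Z=true}.
              branch 1.2.1.2 (add W):
                ○ open, literals {W=true, X=true, Y=true}.
          branch 1.2.2 (add ¬(Z ∨ W), ¬X):
            × closes — contains both X and ¬X.
  branch 2 (add ¬(X ∧ ((¬V ↔ X) → ((Z ∨ W) ↔ X))), ¬(Y ∧ Y)):
    ¬(X ∧ ((¬V ↔ X) → ((Z ∨ W) ↔ X))): β-rule — branch into ¬X  //  ¬((¬V ↔ X) → ((Z ∨ W) ↔ X)).
      branch 2.1 (add ¬X):
        ¬(Y ∧ Y): β-rule — branch into ¬Y  //  ¬Y.
          branch 2.1.1 (add ¬Y):
            ○ open, literals {X=false, Y=false}.
          branch 2.1.2 (add ¬Y):
            ○ open, literals {X=false, Y=false}.
      branch 2.2 (add ¬((¬V ↔ X) → ((Z ∨ W) ↔ X))):
        ¬((¬V ↔ X) → ((Z ∨ W) ↔ X)): α-rule — add (¬V ↔ X), ¬((Z ∨ W) ↔ X).
        ¬(Y ∧ Y): β-rule — branch into ¬Y  //  ¬Y.
          branch 2.2.1 (add ¬Y):
            (¬V ↔ X): β-rule — branch into ¬V, X  //  ¬¬V, ¬X.
              branch 2.2.1.1 (add ¬V, X):
                ¬((Z ∨ W) ↔ X): β-rule — branch into (Z ∨ W), ¬X  //  ¬(Z ∨ W), X.
                  branch 2.2.1.1.1 (add (Z ∨ W), ¬X):
                    × closes — contains both X and ¬X.
                  branch 2.2.1.1.2 (add ¬(Z ∨ W), X):
                    ¬(Z ∨ W): α-rule — add ¬Z, ¬W.
                    ○ open, literals {V=false, W=false, X=true, Y=false, Z=false}.
              branch 2.2.1.2 (add ¬¬V, ¬X):
                ¬((Z ∨ W) ↔ X): β-rule — branch into (Z ∨ W), ¬X  //  ¬(Z ∨ W), X.
                  branch 2.2.1.2.1 (add (Z ∨ W), ¬X):
                    (Z ∨ W): β-rule — branch into Z  //  W.
                      branch 2.2.1.2.1.1 (add Z):
                        ○ open, literals {V=true, X=false, Y=false, Z=true}.
                      branch 2.2.1.2.1.2 (add W):
                        ○ open, literals {V=true, W=true, X=false, Y=false}.
                  branch 2.2.1.2.2 (add ¬(Z ∨ W), X):
                    × closes — contains both X and ¬X.
          branch 2.2.2 (add ¬Y):
            (¬V ↔ X): β-rule — branch into ¬V, X  //  ¬¬V, ¬X.
              branch 2.2.2.1 (add ¬V, X):
                ¬((Z ∨ W) ↔ X): β-rule — branch into (Z ∨ W), ¬X  //  ¬(Z ∨ W), X.
                  branch 2.2.2.1.1 (add (Z ∨ W), ¬X):
                    × closes — contains both X and ¬X.
                  branch 2.2.2.1.2 (add ¬(Z ∨ W), X):
                    ¬(Z ∨ W): α-rule — add ¬Z, ¬W.
                    ○ open, literals {V=false, W=false, X=true, Y=false, Z=false}.
              branch 2.2.2.2 (add ¬¬V, ¬X):
                ¬((Z ∨ W) ↔ X): β-rule — branch into (Z ∨ W), ¬X  //  ¬(Z ∨ W), X.
                  branch 2.2.2.2.1 (add (Z ∨ W), ¬X):
                    (Z ∨ W): β-rule — branch into Z  //  W.
                      branch 2.2.2.2.1.1 (add Z):
                        ○ open, literals {V=true, X=false, Y=false, Z=true}.
                      branch 2.2.2.2.1.2 (add W):
                        ○ open, literals {V=true, W=true, X=false, Y=false}.
                  branch 2.2.2.2.2 (add ¬(Z ∨ W), X):
                    × closes — contains both X and ¬X.
6 branches closed, 11 open.
Each open branch fixes some atoms; the unmentioned ones are free. Counting distinct full assignments: branch {V=true, X=true, Y=true} (W, U, Z) contributes 8 new; branch {X=true, Y=true, Z=true} (W, U, V) contributes 4 new; branch {W=true, X=true, Y=true} (U, Z, V) contributes 2 new; branch {X=false, Y=false} (W, U, Z, V) contributes 16 new; branch {X=false, Y=false} (W, U, Z, V) contributes 0 new; branch {V=false, W=false, X=true, Y=false, Z=false} (U) contributes 2 new; branch {V=true, X=false, Y=false, Z=true} (W, U) contributes 0 new; branch {V=true, W=true, X=false, Y=false} (U, Z) contributes 0 new; branch {V=false, W=false, X=true, Y=false, Z=false} (U) contributes 0 new; branch {V=true, X=false, Y=false, Z=true} (W, U) contributes 0 new; branch {V=true, W=true, X=false, Y=false} (U, Z) contributes 0 new. Total: 32.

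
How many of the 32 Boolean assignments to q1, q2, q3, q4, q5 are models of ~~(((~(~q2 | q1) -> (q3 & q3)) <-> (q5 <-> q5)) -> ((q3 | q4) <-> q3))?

26

Initial set: {~~(((~(~q2 | q1) -> (q3 & q3)) <-> (q5 <-> q5)) -> ((q3 | q4) <-> q3))}.
~~(((~(~q2 | q1) -> (q3 & q3)) <-> (q5 <-> q5)) -> ((q3 | q4) <-> q3)): drop double negation, giving (((~(~q2 | q1) -> (q3 & q3)) <-> (q5 <-> q5)) -> ((q3 | q4) <-> q3)).
(((~(~q2 | q1) -> (q3 & q3)) <-> (q5 <-> q5)) -> ((q3 | q4) <-> q3)): β-rule — branch into ~((~(~q2 | q1) -> (q3 & q3)) <-> (q5 <-> q5))  //  ((q3 | q4) <-> q3).
  branch 1 (add ~((~(~q2 | q1) -> (q3 & q3)) <-> (q5 <-> q5))):
    ~((~(~q2 | q1) -> (q3 & q3)) <-> (q5 <-> q5)): β-rule — branch into (~(~q2 | q1) -> (q3 & q3)), ~(q5 <-> q5)  //  ~(~(~q2 | q1) -> (q3 & q3)), (q5 <-> q5).
      branch 1.1 (add (~(~q2 | q1) -> (q3 & q3)), ~(q5 <-> q5)):
        (~(~q2 | q1) -> (q3 & q3)): β-rule — branch into ~~(~q2 | q1)  //  (q3 & q3).
          branch 1.1.1 (add ~~(~q2 | q1)):
            ~(q5 <-> q5): β-rule — branch into q5, ~q5  //  ~q5, q5.
              branch 1.1.1.1 (add q5, ~q5):
                × closes — contains both q5 and ~q5.
              branch 1.1.1.2 (add ~q5, q5):
                × closes — contains both q5 and ~q5.
          branch 1.1.2 (add (q3 & q3)):
            (q3 & q3): α-rule — add q3, q3.
            ~(q5 <-> q5): β-rule — branch into q5, ~q5  //  ~q5, q5.
              branch 1.1.2.1 (add q5, ~q5):
                × closes — contains both q5 and ~q5.
              branch 1.1.2.2 (add ~q5, q5):
                × closes — contains both q5 and ~q5.
      branch 1.2 (add ~(~(~q2 | q1) -> (q3 & q3)), (q5 <-> q5)):
        ~(~(~q2 | q1) -> (q3 & q3)): α-rule — add ~(~q2 | q1), ~(q3 & q3).
        ~(~q2 | q1): α-rule — add ~~q2, ~q1.
        (q5 <-> q5): β-rule — branch into q5, q5  //  ~q5, ~q5.
          branch 1.2.1 (add q5, q5):
            ~(q3 & q3): β-rule — branch into ~q3  //  ~q3.
              branch 1.2.1.1 (add ~q3):
                ○ open, literals {q1=0, q2=1, q3=0, q5=1}.
              branch 1.2.1.2 (add ~q3):
                ○ open, literals {q1=0, q2=1, q3=0, q5=1}.
          branch 1.2.2 (add ~q5, ~q5):
            ~(q3 & q3): β-rule — branch into ~q3  //  ~q3.
              branch 1.2.2.1 (add ~q3):
                ○ open, literals {q1=0, q2=1, q3=0, q5=0}.
              branch 1.2.2.2 (add ~q3):
                ○ open, literals {q1=0, q2=1, q3=0, q5=0}.
  branch 2 (add ((q3 | q4) <-> q3)):
    ((q3 | q4) <-> q3): β-rule — branch into (q3 | q4), q3  //  ~(q3 | q4), ~q3.
      branch 2.1 (add (q3 | q4), q3):
        (q3 | q4): β-rule — branch into q3  //  q4.
          branch 2.1.1 (add q3):
            ○ open, literals {q3=1}.
          branch 2.1.2 (add q4):
            ○ open, literals {q3=1, q4=1}.
      branch 2.2 (add ~(q3 | q4), ~q3):
        ~(q3 | q4): α-rule — add ~q3, ~q4.
        ○ open, literals {q3=0, q4=0}.
4 branches closed, 7 open.
Each open branch fixes some atoms; the unmentioned ones are free. Counting distinct full assignments: branch {q1=0, q2=1, q3=0, q5=1} (q4) contributes 2 new; branch {q1=0, q2=1, q3=0, q5=1} (q4) contributes 0 new; branch {q1=0, q2=1, q3=0, q5=0} (q4) contributes 2 new; branch {q1=0, q2=1, q3=0, q5=0} (q4) contributes 0 new; branch {q3=1} (q1, q2, q4, q5) contributes 16 new; branch {q3=1, q4=1} (q1, q2, q5) contributes 0 new; branch {q3=0, q4=0} (q1, q2, q5) contributes 6 new. Total: 26.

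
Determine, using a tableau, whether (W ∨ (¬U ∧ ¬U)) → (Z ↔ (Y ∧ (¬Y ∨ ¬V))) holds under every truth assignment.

Not valid

Assume the negation and expand:
Initial set: {¬((W ∨ (¬U ∧ ¬U)) → (Z ↔ (Y ∧ (¬Y ∨ ¬V))))}.
¬((W ∨ (¬U ∧ ¬U)) → (Z ↔ (Y ∧ (¬Y ∨ ¬V)))): α-rule — add (W ∨ (¬U ∧ ¬U)), ¬(Z ↔ (Y ∧ (¬Y ∨ ¬V))).
(W ∨ (¬U ∧ ¬U)): β-rule — branch into W  //  (¬U ∧ ¬U).
  branch 1 (add W):
    ¬(Z ↔ (Y ∧ (¬Y ∨ ¬V))): β-rule — branch into Z, ¬(Y ∧ (¬Y ∨ ¬V))  //  ¬Z, (Y ∧ (¬Y ∨ ¬V)).
      branch 1.1 (add Z, ¬(Y ∧ (¬Y ∨ ¬V))):
        ¬(Y ∧ (¬Y ∨ ¬V)): β-rule — branch into ¬Y  //  ¬(¬Y ∨ ¬V).
          branch 1.1.1 (add ¬Y):
            ○ open, literals {W=1, Y=0, Z=1}.
          branch 1.1.2 (add ¬(¬Y ∨ ¬V)):
            ¬(¬Y ∨ ¬V): α-rule — add ¬¬Y, ¬¬V.
            ○ open, literals {V=1, W=1, Y=1, Z=1}.
      branch 1.2 (add ¬Z, (Y ∧ (¬Y ∨ ¬V))):
        (Y ∧ (¬Y ∨ ¬V)): α-rule — add Y, (¬Y ∨ ¬V).
        (¬Y ∨ ¬V): β-rule — branch into ¬Y  //  ¬V.
          branch 1.2.1 (add ¬Y):
            × closes — contains both Y and ¬Y.
          branch 1.2.2 (add ¬V):
            ○ open, literals {V=0, W=1, Y=1, Z=0}.
  branch 2 (add (¬U ∧ ¬U)):
    (¬U ∧ ¬U): α-rule — add ¬U, ¬U.
    ¬(Z ↔ (Y ∧ (¬Y ∨ ¬V))): β-rule — branch into Z, ¬(Y ∧ (¬Y ∨ ¬V))  //  ¬Z, (Y ∧ (¬Y ∨ ¬V)).
      branch 2.1 (add Z, ¬(Y ∧ (¬Y ∨ ¬V))):
        ¬(Y ∧ (¬Y ∨ ¬V)): β-rule — branch into ¬Y  //  ¬(¬Y ∨ ¬V).
          branch 2.1.1 (add ¬Y):
            ○ open, literals {U=0, Y=0, Z=1}.
          branch 2.1.2 (add ¬(¬Y ∨ ¬V)):
            ¬(¬Y ∨ ¬V): α-rule — add ¬¬Y, ¬¬V.
            ○ open, literals {U=0, V=1, Y=1, Z=1}.
      branch 2.2 (add ¬Z, (Y ∧ (¬Y ∨ ¬V))):
        (Y ∧ (¬Y ∨ ¬V)): α-rule — add Y, (¬Y ∨ ¬V).
        (¬Y ∨ ¬V): β-rule — branch into ¬Y  //  ¬V.
          branch 2.2.1 (add ¬Y):
            × closes — contains both Y and ¬Y.
          branch 2.2.2 (add ¬V):
            ○ open, literals {U=0, V=0, Y=1, Z=0}.
2 branches closed, 6 open.
An open branch gives a countermodel: W=1, Y=0, Z=1 (unmentioned atoms arbitrary); under it the original formula is false.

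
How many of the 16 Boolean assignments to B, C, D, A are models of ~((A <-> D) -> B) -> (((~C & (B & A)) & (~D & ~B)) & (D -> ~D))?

Initial set: {(~((A <-> D) -> B) -> (((~C & (B & A)) & (~D & ~B)) & (D -> ~D)))}.
(~((A <-> D) -> B) -> (((~C & (B & A)) & (~D & ~B)) & (D -> ~D))): β-rule — branch into ~~((A <-> D) -> B)  //  (((~C & (B & A)) & (~D & ~B)) & (D -> ~D)).
  branch 1 (add ~~((A <-> D) -> B)):
    ~~((A <-> D) -> B): β-rule — branch into ~(A <-> D)  //  B.
      branch 1.1 (add ~(A <-> D)):
        ~(A <-> D): β-rule — branch into A, ~D  //  ~A, D.
          branch 1.1.1 (add A, ~D):
            ○ open, literals {A=1, D=0}.
          branch 1.1.2 (add ~A, D):
            ○ open, literals {A=0, D=1}.
      branch 1.2 (add B):
        ○ open, literals {B=1}.
  branch 2 (add (((~C & (B & A)) & (~D & ~B)) & (D -> ~D))):
    (((~C & (B & A)) & (~D & ~B)) & (D -> ~D)): α-rule — add ((~C & (B & A)) & (~D & ~B)), (D -> ~D).
    ((~C & (B & A)) & (~D & ~B)): α-rule — add (~C & (B & A)), (~D & ~B).
    (~C & (B & A)): α-rule — add ~C, (B & A).
    (~D & ~B): α-rule — add ~D, ~B.
    (B & A): α-rule — add B, A.
    × closes — contains both B and ~B.
1 branch closed, 3 open.
Each open branch fixes some atoms; the unmentioned ones are free. Counting distinct full assignments: branch {A=1, D=0} (B, C) contributes 4 new; branch {A=0, D=1} (B, C) contributes 4 new; branch {B=1} (C, D, A) contributes 4 new. Total: 12.

12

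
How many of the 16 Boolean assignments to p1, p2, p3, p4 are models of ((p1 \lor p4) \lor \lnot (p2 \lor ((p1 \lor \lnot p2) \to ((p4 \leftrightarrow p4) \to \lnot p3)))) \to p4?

11

Initial set: {(((p1 \lor p4) \lor \lnot (p2 \lor ((p1 \lor \lnot p2) \to ((p4 \leftrightarrow p4) \to \lnot p3)))) \to p4)}.
(((p1 \lor p4) \lor \lnot (p2 \lor ((p1 \lor \lnot p2) \to ((p4 \leftrightarrow p4) \to \lnot p3)))) \to p4): β-rule — branch into \lnot ((p1 \lor p4) \lor \lnot (p2 \lor ((p1 \lor \lnot p2) \to ((p4 \leftrightarrow p4) \to \lnot p3))))  //  p4.
  branch 1 (add \lnot ((p1 \lor p4) \lor \lnot (p2 \lor ((p1 \lor \lnot p2) \to ((p4 \leftrightarrow p4) \to \lnot p3))))):
    \lnot ((p1 \lor p4) \lor \lnot (p2 \lor ((p1 \lor \lnot p2) \to ((p4 \leftrightarrow p4) \to \lnot p3)))): α-rule — add \lnot (p1 \lor p4), \lnot \lnot (p2 \lor ((p1 \lor \lnot p2) \to ((p4 \leftrightarrow p4) \to \lnot p3))).
    \lnot (p1 \lor p4): α-rule — add \lnot p1, \lnot p4.
    \lnot \lnot (p2 \lor ((p1 \lor \lnot p2) \to ((p4 \leftrightarrow p4) \to \lnot p3))): β-rule — branch into p2  //  ((p1 \lor \lnot p2) \to ((p4 \leftrightarrow p4) \to \lnot p3)).
      branch 1.1 (add p2):
        ○ open, literals {p1=false, p2=true, p4=false}.
      branch 1.2 (add ((p1 \lor \lnot p2) \to ((p4 \leftrightarrow p4) \to \lnot p3))):
        ((p1 \lor \lnot p2) \to ((p4 \leftrightarrow p4) \to \lnot p3)): β-rule — branch into \lnot (p1 \lor \lnot p2)  //  ((p4 \leftrightarrow p4) \to \lnot p3).
          branch 1.2.1 (add \lnot (p1 \lor \lnot p2)):
            \lnot (p1 \lor \lnot p2): α-rule — add \lnot p1, \lnot \lnot p2.
            ○ open, literals {p1=false, p2=true, p4=false}.
          branch 1.2.2 (add ((p4 \leftrightarrow p4) \to \lnot p3)):
            ((p4 \leftrightarrow p4) \to \lnot p3): β-rule — branch into \lnot (p4 \leftrightarrow p4)  //  \lnot p3.
              branch 1.2.2.1 (add \lnot (p4 \leftrightarrow p4)):
                \lnot (p4 \leftrightarrow p4): β-rule — branch into p4, \lnot p4  //  \lnot p4, p4.
                  branch 1.2.2.1.1 (add p4, \lnot p4):
                    × closes — contains both p4 and \lnot p4.
                  branch 1.2.2.1.2 (add \lnot p4, p4):
                    × closes — contains both p4 and \lnot p4.
              branch 1.2.2.2 (add \lnot p3):
                ○ open, literals {p1=false, p3=false, p4=false}.
  branch 2 (add p4):
    ○ open, literals {p4=true}.
2 branches closed, 4 open.
Each open branch fixes some atoms; the unmentioned ones are free. Counting distinct full assignments: branch {p1=false, p2=true, p4=false} (p3) contributes 2 new; branch {p1=false, p2=true, p4=false} (p3) contributes 0 new; branch {p1=false, p3=false, p4=false} (p2) contributes 1 new; branch {p4=true} (p1, p2, p3) contributes 8 new. Total: 11.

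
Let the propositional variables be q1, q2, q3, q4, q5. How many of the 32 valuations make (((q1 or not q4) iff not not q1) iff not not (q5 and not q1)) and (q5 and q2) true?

2

Initial set: {((((q1 or not q4) iff not not q1) iff not not (q5 and not q1)) and (q5 and q2))}.
((((q1 or not q4) iff not not q1) iff not not (q5 and not q1)) and (q5 and q2)): α-rule — add (((q1 or not q4) iff not not q1) iff not not (q5 and not q1)), (q5 and q2).
(q5 and q2): α-rule — add q5, q2.
(((q1 or not q4) iff not not q1) iff not not (q5 and not q1)): β-rule — branch into ((q1 or not q4) iff not not q1), not not (q5 and not q1)  //  not ((q1 or not q4) iff not not q1), not not not (q5 and not q1).
  branch 1 (add ((q1 or not q4) iff not not q1), not not (q5 and not q1)):
    not not (q5 and not q1): drop double negation, giving (q5 and not q1).
    (q5 and not q1): α-rule — add q5, not q1.
    ((q1 or not q4) iff not not q1): β-rule — branch into (q1 or not q4), not not q1  //  not (q1 or not q4), not not not q1.
      branch 1.1 (add (q1 or not q4), not not q1):
        not not q1: drop double negation, giving q1.
        × closes — contains both q1 and not q1.
      branch 1.2 (add not (q1 or not q4), not not not q1):
        not (q1 or not q4): α-rule — add not q1, not not q4.
        not not not q1: drop double negation, giving not q1.
        ○ open, literals {q1=0, q2=1, q4=1, q5=1}.
  branch 2 (add not ((q1 or not q4) iff not not q1), not not not (q5 and not q1)):
    not not not (q5 and not q1): drop double negation, giving not (q5 and not q1).
    not ((q1 or not q4) iff not not q1): β-rule — branch into (q1 or not q4), not not not q1  //  not (q1 or not q4), not not q1.
      branch 2.1 (add (q1 or not q4), not not not q1):
        not not not q1: drop double negation, giving not q1.
        not (q5 and not q1): β-rule — branch into not q5  //  not not q1.
          branch 2.1.1 (add not q5):
            × closes — contains both q5 and not q5.
          branch 2.1.2 (add not not q1):
            × closes — contains both q1 and not q1.
      branch 2.2 (add not (q1 or not q4), not not q1):
        not (q1 or not q4): α-rule — add not q1, not not q4.
        not not q1: drop double negation, giving q1.
        × closes — contains both q1 and not q1.
4 branches closed, 1 open.
Each open branch fixes some atoms; the unmentioned ones are free. Counting distinct full assignments: branch {q1=0, q2=1, q4=1, q5=1} (q3) contributes 2 new. Total: 2.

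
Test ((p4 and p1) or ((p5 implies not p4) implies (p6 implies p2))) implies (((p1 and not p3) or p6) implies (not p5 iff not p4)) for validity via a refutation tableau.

Not valid

Assume the negation and expand:
Initial set: {not (((p4 and p1) or ((p5 implies not p4) implies (p6 implies p2))) implies (((p1 and not p3) or p6) implies (not p5 iff not p4)))}.
not (((p4 and p1) or ((p5 implies not p4) implies (p6 implies p2))) implies (((p1 and not p3) or p6) implies (not p5 iff not p4))): α-rule — add ((p4 and p1) or ((p5 implies not p4) implies (p6 implies p2))), not (((p1 and not p3) or p6) implies (not p5 iff not p4)).
not (((p1 and not p3) or p6) implies (not p5 iff not p4)): α-rule — add ((p1 and not p3) or p6), not (not p5 iff not p4).
((p4 and p1) or ((p5 implies not p4) implies (p6 implies p2))): β-rule — branch into (p4 and p1)  //  ((p5 implies not p4) implies (p6 implies p2)).
  branch 1 (add (p4 and p1)):
    (p4 and p1): α-rule — add p4, p1.
    ((p1 and not p3) or p6): β-rule — branch into (p1 and not p3)  //  p6.
      branch 1.1 (add (p1 and not p3)):
        (p1 and not p3): α-rule — add p1, not p3.
        not (not p5 iff not p4): β-rule — branch into not p5, not not p4  //  not not p5, not p4.
          branch 1.1.1 (add not p5, not not p4):
            ○ open, literals {p1=T, p3=F, p4=T, p5=F}.
          branch 1.1.2 (add not not p5, not p4):
            × closes — contains both p4 and not p4.
      branch 1.2 (add p6):
        not (not p5 iff not p4): β-rule — branch into not p5, not not p4  //  not not p5, not p4.
          branch 1.2.1 (add not p5, not not p4):
            ○ open, literals {p1=T, p4=T, p5=F, p6=T}.
          branch 1.2.2 (add not not p5, not p4):
            × closes — contains both p4 and not p4.
  branch 2 (add ((p5 implies not p4) implies (p6 implies p2))):
    ((p1 and not p3) or p6): β-rule — branch into (p1 and not p3)  //  p6.
      branch 2.1 (add (p1 and not p3)):
        (p1 and not p3): α-rule — add p1, not p3.
        not (not p5 iff not p4): β-rule — branch into not p5, not not p4  //  not not p5, not p4.
          branch 2.1.1 (add not p5, not not p4):
            ((p5 implies not p4) implies (p6 implies p2)): β-rule — branch into not (p5 implies not p4)  //  (p6 implies p2).
              branch 2.1.1.1 (add not (p5 implies not p4)):
                not (p5 implies not p4): α-rule — add p5, not not p4.
                × closes — contains both p5 and not p5.
              branch 2.1.1.2 (add (p6 implies p2)):
                (p6 implies p2): β-rule — branch into not p6  //  p2.
                  branch 2.1.1.2.1 (add not p6):
                    ○ open, literals {p1=T, p3=F, p4=T, p5=F, p6=F}.
                  branch 2.1.1.2.2 (add p2):
                    ○ open, literals {p1=T, p2=T, p3=F, p4=T, p5=F}.
          branch 2.1.2 (add not not p5, not p4):
            ((p5 implies not p4) implies (p6 implies p2)): β-rule — branch into not (p5 implies not p4)  //  (p6 implies p2).
              branch 2.1.2.1 (add not (p5 implies not p4)):
                not (p5 implies not p4): α-rule — add p5, not not p4.
                × closes — contains both p4 and not p4.
              branch 2.1.2.2 (add (p6 implies p2)):
                (p6 implies p2): β-rule — branch into not p6  //  p2.
                  branch 2.1.2.2.1 (add not p6):
                    ○ open, literals {p1=T, p3=F, p4=F, p5=T, p6=F}.
                  branch 2.1.2.2.2 (add p2):
                    ○ open, literals {p1=T, p2=T, p3=F, p4=F, p5=T}.
      branch 2.2 (add p6):
        not (not p5 iff not p4): β-rule — branch into not p5, not not p4  //  not not p5, not p4.
          branch 2.2.1 (add not p5, not not p4):
            ((p5 implies not p4) implies (p6 implies p2)): β-rule — branch into not (p5 implies not p4)  //  (p6 implies p2).
              branch 2.2.1.1 (add not (p5 implies not p4)):
                not (p5 implies not p4): α-rule — add p5, not not p4.
                × closes — contains both p5 and not p5.
              branch 2.2.1.2 (add (p6 implies p2)):
                (p6 implies p2): β-rule — branch into not p6  //  p2.
                  branch 2.2.1.2.1 (add not p6):
                    × closes — contains both p6 and not p6.
                  branch 2.2.1.2.2 (add p2):
                    ○ open, literals {p2=T, p4=T, p5=F, p6=T}.
          branch 2.2.2 (add not not p5, not p4):
            ((p5 implies not p4) implies (p6 implies p2)): β-rule — branch into not (p5 implies not p4)  //  (p6 implies p2).
              branch 2.2.2.1 (add not (p5 implies not p4)):
                not (p5 implies not p4): α-rule — add p5, not not p4.
                × closes — contains both p4 and not p4.
              branch 2.2.2.2 (add (p6 implies p2)):
                (p6 implies p2): β-rule — branch into not p6  //  p2.
                  branch 2.2.2.2.1 (add not p6):
                    × closes — contains both p6 and not p6.
                  branch 2.2.2.2.2 (add p2):
                    ○ open, literals {p2=T, p4=F, p5=T, p6=T}.
8 branches closed, 8 open.
An open branch gives a countermodel: p1=T, p3=F, p4=T, p5=F (unmentioned atoms arbitrary); under it the original formula is false.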